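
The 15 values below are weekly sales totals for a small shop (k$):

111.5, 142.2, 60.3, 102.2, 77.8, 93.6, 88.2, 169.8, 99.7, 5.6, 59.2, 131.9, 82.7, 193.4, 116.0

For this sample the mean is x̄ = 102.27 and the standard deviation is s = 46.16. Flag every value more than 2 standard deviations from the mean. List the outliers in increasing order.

Cutoffs at x̄ ± 2s: 102.27 ± 2·46.16 = [9.95, 194.59].
5.6: z = -2.09, |z| > 2 → outlier.
Every other value lies within [9.95, 194.59].

5.6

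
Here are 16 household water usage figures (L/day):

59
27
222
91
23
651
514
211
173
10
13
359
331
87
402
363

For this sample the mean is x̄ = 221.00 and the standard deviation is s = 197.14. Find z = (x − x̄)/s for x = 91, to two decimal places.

-0.66

z = (91 − 221.00) / 197.14 = -0.66.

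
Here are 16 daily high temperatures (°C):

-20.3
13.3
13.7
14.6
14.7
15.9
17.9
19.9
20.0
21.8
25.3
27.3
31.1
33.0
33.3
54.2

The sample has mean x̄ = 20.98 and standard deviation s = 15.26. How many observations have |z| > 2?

Cutoffs: x̄ ± 2s = [-9.54, 51.50].
Outside the cutoffs: -20.3, 54.2.

2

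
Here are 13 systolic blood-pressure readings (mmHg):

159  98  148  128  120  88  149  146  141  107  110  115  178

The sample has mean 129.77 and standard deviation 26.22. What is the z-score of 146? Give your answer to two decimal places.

z = (146 − 129.77) / 26.22 = 0.62.

0.62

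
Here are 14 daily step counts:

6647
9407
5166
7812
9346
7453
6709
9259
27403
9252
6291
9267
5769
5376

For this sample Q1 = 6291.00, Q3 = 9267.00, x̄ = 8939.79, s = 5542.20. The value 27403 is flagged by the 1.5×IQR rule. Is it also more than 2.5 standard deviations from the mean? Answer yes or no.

yes

z = (27403 − 8939.79) / 5542.20 = 3.33.
|z| = 3.33 > 2.5.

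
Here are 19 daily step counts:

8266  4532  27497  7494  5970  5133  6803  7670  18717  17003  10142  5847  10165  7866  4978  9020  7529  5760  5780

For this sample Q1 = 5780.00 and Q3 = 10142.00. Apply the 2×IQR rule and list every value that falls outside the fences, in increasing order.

27497

IQR = Q3 − Q1 = 10142.00 − 5780.00 = 4362.00.
Lower fence = Q1 − 2·IQR = 5780.00 − 8724.00 = -2944.00.
Upper fence = Q3 + 2·IQR = 10142.00 + 8724.00 = 18866.00.
27497 > 18866.00 → outlier.
All remaining values lie within [-2944.00, 18866.00].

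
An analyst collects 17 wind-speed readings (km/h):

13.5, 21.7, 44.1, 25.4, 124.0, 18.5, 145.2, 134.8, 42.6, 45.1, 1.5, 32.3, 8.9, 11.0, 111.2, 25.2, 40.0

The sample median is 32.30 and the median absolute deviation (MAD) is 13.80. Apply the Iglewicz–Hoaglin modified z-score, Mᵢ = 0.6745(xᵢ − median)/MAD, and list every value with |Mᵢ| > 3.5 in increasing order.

|Mᵢ| > 3.5 ⇔ |xᵢ − 32.30| > 3.5·13.80/0.6745 = 71.61.
So outliers lie outside [-39.31, 103.91].
111.2: M = 3.86 → outlier.
124.0: M = 4.48 → outlier.
134.8: M = 5.01 → outlier.
145.2: M = 5.52 → outlier.

111.2, 124.0, 134.8, 145.2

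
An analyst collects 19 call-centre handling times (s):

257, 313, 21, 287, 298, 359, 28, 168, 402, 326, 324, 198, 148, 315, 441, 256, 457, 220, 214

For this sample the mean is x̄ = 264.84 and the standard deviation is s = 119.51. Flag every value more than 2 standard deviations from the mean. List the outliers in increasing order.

21

Cutoffs at x̄ ± 2s: 264.84 ± 2·119.51 = [25.82, 503.86].
21: z = -2.04, |z| > 2 → outlier.
Every other value lies within [25.82, 503.86].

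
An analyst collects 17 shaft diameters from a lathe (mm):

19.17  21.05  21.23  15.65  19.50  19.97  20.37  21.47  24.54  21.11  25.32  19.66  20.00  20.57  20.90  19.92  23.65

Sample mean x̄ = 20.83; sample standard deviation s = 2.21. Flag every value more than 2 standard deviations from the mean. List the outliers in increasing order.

Cutoffs at x̄ ± 2s: 20.83 ± 2·2.21 = [16.41, 25.25].
15.65: z = -2.34, |z| > 2 → outlier.
25.32: z = 2.03, |z| > 2 → outlier.
Every other value lies within [16.41, 25.25].

15.65, 25.32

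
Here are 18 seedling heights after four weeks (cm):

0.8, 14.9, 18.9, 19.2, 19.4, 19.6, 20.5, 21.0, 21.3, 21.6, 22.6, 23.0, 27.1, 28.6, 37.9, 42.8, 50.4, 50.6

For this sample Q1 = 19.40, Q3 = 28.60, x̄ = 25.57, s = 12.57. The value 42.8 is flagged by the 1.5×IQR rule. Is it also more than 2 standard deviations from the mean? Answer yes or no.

z = (42.8 − 25.57) / 12.57 = 1.37.
|z| = 1.37 ≤ 2.

no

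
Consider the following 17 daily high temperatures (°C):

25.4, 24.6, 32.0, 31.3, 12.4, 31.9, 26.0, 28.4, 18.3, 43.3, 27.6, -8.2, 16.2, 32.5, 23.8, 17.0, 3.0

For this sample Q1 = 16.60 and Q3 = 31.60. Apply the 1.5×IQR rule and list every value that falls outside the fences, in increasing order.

-8.2

IQR = Q3 − Q1 = 31.60 − 16.60 = 15.00.
Lower fence = Q1 − 1.5·IQR = 16.60 − 22.50 = -5.90.
Upper fence = Q3 + 1.5·IQR = 31.60 + 22.50 = 54.10.
-8.2 < -5.90 → outlier.
All remaining values lie within [-5.90, 54.10].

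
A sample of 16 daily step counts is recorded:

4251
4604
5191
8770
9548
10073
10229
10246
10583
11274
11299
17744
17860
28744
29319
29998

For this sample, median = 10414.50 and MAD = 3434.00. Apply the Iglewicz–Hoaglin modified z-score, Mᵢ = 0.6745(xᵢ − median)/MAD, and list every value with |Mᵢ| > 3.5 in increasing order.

28744, 29319, 29998

|Mᵢ| > 3.5 ⇔ |xᵢ − 10414.50| > 3.5·3434.00/0.6745 = 17819.13.
So outliers lie outside [-7404.63, 28233.63].
28744: M = 3.60 → outlier.
29319: M = 3.71 → outlier.
29998: M = 3.85 → outlier.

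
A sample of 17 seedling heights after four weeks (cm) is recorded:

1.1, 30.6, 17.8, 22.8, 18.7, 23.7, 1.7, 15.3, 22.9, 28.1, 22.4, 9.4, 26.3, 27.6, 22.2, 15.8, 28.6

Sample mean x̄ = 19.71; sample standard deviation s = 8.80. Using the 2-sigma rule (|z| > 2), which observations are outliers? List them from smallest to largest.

1.1, 1.7

Cutoffs at x̄ ± 2s: 19.71 ± 2·8.80 = [2.11, 37.31].
1.1: z = -2.11, |z| > 2 → outlier.
1.7: z = -2.05, |z| > 2 → outlier.
Every other value lies within [2.11, 37.31].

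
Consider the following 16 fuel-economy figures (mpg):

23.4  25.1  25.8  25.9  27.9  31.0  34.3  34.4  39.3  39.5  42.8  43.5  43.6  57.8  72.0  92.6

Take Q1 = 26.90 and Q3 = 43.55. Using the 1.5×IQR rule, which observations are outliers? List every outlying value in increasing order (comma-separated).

IQR = Q3 − Q1 = 43.55 − 26.90 = 16.65.
Lower fence = Q1 − 1.5·IQR = 26.90 − 24.975 = 1.925.
Upper fence = Q3 + 1.5·IQR = 43.55 + 24.975 = 68.525.
72.0 > 68.525 → outlier.
92.6 > 68.525 → outlier.
All remaining values lie within [1.925, 68.525].

72.0, 92.6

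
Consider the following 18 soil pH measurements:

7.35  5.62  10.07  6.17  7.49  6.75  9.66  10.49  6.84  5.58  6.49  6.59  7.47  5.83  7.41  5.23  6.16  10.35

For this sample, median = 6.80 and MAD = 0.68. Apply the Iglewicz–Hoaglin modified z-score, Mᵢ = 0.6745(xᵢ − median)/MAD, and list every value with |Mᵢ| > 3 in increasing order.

|Mᵢ| > 3 ⇔ |xᵢ − 6.80| > 3·0.68/0.6745 = 3.02.
So outliers lie outside [3.78, 9.82].
10.07: M = 3.24 → outlier.
10.35: M = 3.52 → outlier.
10.49: M = 3.66 → outlier.

10.07, 10.35, 10.49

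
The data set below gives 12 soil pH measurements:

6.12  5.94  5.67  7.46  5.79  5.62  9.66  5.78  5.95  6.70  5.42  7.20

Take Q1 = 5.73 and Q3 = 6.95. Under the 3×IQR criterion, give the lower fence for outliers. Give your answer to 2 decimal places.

2.07

IQR = Q3 − Q1 = 6.95 − 5.73 = 1.22.
Lower fence = Q1 − 3·IQR = 5.73 − 3.66 = 2.07.
Upper fence = Q3 + 3·IQR = 6.95 + 3.66 = 10.61.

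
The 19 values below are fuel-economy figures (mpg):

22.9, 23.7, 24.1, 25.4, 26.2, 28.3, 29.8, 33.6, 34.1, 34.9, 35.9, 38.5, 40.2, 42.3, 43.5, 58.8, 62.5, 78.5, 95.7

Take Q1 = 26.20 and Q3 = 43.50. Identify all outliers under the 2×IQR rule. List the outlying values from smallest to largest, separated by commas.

IQR = Q3 − Q1 = 43.50 − 26.20 = 17.30.
Lower fence = Q1 − 2·IQR = 26.20 − 34.60 = -8.40.
Upper fence = Q3 + 2·IQR = 43.50 + 34.60 = 78.10.
78.5 > 78.10 → outlier.
95.7 > 78.10 → outlier.
All remaining values lie within [-8.40, 78.10].

78.5, 95.7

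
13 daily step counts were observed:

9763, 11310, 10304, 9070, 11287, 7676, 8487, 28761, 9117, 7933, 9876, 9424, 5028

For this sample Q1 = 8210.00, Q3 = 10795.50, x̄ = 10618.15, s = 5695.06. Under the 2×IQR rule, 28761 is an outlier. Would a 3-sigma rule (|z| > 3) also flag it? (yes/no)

yes

z = (28761 − 10618.15) / 5695.06 = 3.19.
|z| = 3.19 > 3.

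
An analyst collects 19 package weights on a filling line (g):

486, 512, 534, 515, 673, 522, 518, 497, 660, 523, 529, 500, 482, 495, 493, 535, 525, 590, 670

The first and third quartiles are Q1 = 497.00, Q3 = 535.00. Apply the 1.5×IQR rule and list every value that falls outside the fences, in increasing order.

660, 670, 673

IQR = Q3 − Q1 = 535.00 − 497.00 = 38.00.
Lower fence = Q1 − 1.5·IQR = 497.00 − 57.00 = 440.00.
Upper fence = Q3 + 1.5·IQR = 535.00 + 57.00 = 592.00.
660 > 592.00 → outlier.
670 > 592.00 → outlier.
673 > 592.00 → outlier.
All remaining values lie within [440.00, 592.00].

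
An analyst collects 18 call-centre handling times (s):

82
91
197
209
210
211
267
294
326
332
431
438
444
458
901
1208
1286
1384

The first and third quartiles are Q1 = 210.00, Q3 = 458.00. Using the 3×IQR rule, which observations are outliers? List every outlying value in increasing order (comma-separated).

1208, 1286, 1384

IQR = Q3 − Q1 = 458.00 − 210.00 = 248.00.
Lower fence = Q1 − 3·IQR = 210.00 − 744.00 = -534.00.
Upper fence = Q3 + 3·IQR = 458.00 + 744.00 = 1202.00.
1208 > 1202.00 → outlier.
1286 > 1202.00 → outlier.
1384 > 1202.00 → outlier.
All remaining values lie within [-534.00, 1202.00].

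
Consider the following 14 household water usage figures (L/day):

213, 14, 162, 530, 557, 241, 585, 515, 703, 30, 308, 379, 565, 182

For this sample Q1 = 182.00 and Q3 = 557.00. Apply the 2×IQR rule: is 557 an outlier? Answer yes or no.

IQR = Q3 − Q1 = 557.00 − 182.00 = 375.00.
Lower fence = Q1 − 2·IQR = 182.00 − 750.00 = -568.00.
Upper fence = Q3 + 2·IQR = 557.00 + 750.00 = 1307.00.
557 lies within [-568.00, 1307.00].

no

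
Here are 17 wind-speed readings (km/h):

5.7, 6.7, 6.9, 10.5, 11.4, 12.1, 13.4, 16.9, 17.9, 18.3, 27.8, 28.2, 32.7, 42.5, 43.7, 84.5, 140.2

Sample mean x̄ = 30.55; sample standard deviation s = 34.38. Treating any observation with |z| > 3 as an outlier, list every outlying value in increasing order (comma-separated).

Cutoffs at x̄ ± 3s: 30.55 ± 3·34.38 = [-72.59, 133.69].
140.2: z = 3.19, |z| > 3 → outlier.
Every other value lies within [-72.59, 133.69].

140.2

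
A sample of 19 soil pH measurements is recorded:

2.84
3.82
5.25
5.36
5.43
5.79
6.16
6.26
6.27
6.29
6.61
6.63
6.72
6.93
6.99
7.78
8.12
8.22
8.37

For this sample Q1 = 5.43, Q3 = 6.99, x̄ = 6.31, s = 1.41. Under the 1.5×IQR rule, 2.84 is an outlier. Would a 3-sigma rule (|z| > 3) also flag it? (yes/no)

z = (2.84 − 6.31) / 1.41 = -2.46.
|z| = 2.46 ≤ 3.

no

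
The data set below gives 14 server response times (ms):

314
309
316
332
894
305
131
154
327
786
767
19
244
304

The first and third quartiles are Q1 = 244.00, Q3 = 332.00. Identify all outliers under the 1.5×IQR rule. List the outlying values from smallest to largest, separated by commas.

19, 767, 786, 894

IQR = Q3 − Q1 = 332.00 − 244.00 = 88.00.
Lower fence = Q1 − 1.5·IQR = 244.00 − 132.00 = 112.00.
Upper fence = Q3 + 1.5·IQR = 332.00 + 132.00 = 464.00.
19 < 112.00 → outlier.
767 > 464.00 → outlier.
786 > 464.00 → outlier.
894 > 464.00 → outlier.
All remaining values lie within [112.00, 464.00].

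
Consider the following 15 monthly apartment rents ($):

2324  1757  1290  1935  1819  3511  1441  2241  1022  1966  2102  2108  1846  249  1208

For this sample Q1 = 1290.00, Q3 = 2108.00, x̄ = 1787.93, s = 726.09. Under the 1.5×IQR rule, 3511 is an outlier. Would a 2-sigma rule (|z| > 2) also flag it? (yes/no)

yes

z = (3511 − 1787.93) / 726.09 = 2.37.
|z| = 2.37 > 2.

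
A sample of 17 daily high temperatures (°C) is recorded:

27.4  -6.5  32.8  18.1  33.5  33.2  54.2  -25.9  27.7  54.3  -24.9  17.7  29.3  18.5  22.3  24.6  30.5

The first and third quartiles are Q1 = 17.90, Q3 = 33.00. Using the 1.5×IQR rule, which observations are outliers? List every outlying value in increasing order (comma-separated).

-25.9, -24.9, -6.5

IQR = Q3 − Q1 = 33.00 − 17.90 = 15.10.
Lower fence = Q1 − 1.5·IQR = 17.90 − 22.65 = -4.75.
Upper fence = Q3 + 1.5·IQR = 33.00 + 22.65 = 55.65.
-25.9 < -4.75 → outlier.
-24.9 < -4.75 → outlier.
-6.5 < -4.75 → outlier.
All remaining values lie within [-4.75, 55.65].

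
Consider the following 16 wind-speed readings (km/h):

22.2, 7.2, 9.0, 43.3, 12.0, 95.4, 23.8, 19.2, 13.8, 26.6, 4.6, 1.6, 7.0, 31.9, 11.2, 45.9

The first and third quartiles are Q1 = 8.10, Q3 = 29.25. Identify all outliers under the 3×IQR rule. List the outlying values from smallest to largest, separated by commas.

IQR = Q3 − Q1 = 29.25 − 8.10 = 21.15.
Lower fence = Q1 − 3·IQR = 8.10 − 63.45 = -55.35.
Upper fence = Q3 + 3·IQR = 29.25 + 63.45 = 92.70.
95.4 > 92.70 → outlier.
All remaining values lie within [-55.35, 92.70].

95.4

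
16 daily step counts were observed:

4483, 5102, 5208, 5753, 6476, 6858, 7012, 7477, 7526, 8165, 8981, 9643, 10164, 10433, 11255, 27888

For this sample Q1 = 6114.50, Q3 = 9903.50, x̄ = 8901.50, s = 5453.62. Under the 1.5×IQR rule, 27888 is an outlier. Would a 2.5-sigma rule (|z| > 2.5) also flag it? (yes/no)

z = (27888 − 8901.50) / 5453.62 = 3.48.
|z| = 3.48 > 2.5.

yes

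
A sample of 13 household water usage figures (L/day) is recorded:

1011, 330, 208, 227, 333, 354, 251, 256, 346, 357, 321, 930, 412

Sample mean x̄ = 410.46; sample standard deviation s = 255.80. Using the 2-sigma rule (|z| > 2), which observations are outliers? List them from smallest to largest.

Cutoffs at x̄ ± 2s: 410.46 ± 2·255.80 = [-101.14, 922.06].
930: z = 2.03, |z| > 2 → outlier.
1011: z = 2.35, |z| > 2 → outlier.
Every other value lies within [-101.14, 922.06].

930, 1011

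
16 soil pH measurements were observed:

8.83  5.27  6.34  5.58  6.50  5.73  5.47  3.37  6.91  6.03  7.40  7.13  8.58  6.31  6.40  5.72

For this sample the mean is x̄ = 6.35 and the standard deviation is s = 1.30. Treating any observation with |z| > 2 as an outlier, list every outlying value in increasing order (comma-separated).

3.37

Cutoffs at x̄ ± 2s: 6.35 ± 2·1.30 = [3.75, 8.95].
3.37: z = -2.29, |z| > 2 → outlier.
Every other value lies within [3.75, 8.95].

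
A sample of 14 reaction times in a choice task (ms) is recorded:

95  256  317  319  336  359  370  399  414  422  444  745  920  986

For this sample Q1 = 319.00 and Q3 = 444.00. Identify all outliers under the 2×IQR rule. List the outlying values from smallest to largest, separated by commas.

745, 920, 986

IQR = Q3 − Q1 = 444.00 − 319.00 = 125.00.
Lower fence = Q1 − 2·IQR = 319.00 − 250.00 = 69.00.
Upper fence = Q3 + 2·IQR = 444.00 + 250.00 = 694.00.
745 > 694.00 → outlier.
920 > 694.00 → outlier.
986 > 694.00 → outlier.
All remaining values lie within [69.00, 694.00].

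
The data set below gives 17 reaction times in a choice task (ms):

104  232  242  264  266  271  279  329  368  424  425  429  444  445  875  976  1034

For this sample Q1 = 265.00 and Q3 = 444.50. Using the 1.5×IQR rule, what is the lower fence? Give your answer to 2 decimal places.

-4.25

IQR = Q3 − Q1 = 444.50 − 265.00 = 179.50.
Lower fence = Q1 − 1.5·IQR = 265.00 − 269.25 = -4.25.
Upper fence = Q3 + 1.5·IQR = 444.50 + 269.25 = 713.75.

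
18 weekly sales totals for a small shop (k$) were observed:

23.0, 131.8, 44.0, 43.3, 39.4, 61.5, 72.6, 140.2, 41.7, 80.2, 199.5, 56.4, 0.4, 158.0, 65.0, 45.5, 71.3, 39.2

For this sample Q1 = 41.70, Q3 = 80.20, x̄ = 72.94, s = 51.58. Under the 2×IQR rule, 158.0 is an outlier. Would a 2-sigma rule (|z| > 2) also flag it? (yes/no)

no

z = (158.0 − 72.94) / 51.58 = 1.65.
|z| = 1.65 ≤ 2.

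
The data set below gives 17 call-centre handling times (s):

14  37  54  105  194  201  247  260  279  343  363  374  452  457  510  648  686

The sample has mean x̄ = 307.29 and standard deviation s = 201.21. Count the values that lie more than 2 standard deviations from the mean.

Cutoffs: x̄ ± 2s = [-95.13, 709.71].
Every value lies within the cutoffs.

0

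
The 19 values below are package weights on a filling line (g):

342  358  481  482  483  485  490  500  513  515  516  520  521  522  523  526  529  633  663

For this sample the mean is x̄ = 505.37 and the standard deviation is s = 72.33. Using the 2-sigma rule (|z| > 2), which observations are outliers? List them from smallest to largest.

342, 358, 663

Cutoffs at x̄ ± 2s: 505.37 ± 2·72.33 = [360.71, 650.03].
342: z = -2.26, |z| > 2 → outlier.
358: z = -2.04, |z| > 2 → outlier.
663: z = 2.18, |z| > 2 → outlier.
Every other value lies within [360.71, 650.03].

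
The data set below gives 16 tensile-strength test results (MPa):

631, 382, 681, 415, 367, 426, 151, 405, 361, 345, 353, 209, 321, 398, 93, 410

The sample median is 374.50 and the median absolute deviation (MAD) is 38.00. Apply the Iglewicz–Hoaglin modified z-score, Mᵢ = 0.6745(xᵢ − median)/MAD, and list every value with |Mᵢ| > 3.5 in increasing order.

93, 151, 631, 681

|Mᵢ| > 3.5 ⇔ |xᵢ − 374.50| > 3.5·38.00/0.6745 = 197.18.
So outliers lie outside [177.32, 571.68].
93: M = -5.00 → outlier.
151: M = -3.97 → outlier.
631: M = 4.55 → outlier.
681: M = 5.44 → outlier.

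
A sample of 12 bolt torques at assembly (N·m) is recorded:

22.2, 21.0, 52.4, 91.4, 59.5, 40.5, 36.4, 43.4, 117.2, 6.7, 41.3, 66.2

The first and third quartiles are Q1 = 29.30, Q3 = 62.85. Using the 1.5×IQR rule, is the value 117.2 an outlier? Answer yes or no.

IQR = Q3 − Q1 = 62.85 − 29.30 = 33.55.
Lower fence = Q1 − 1.5·IQR = 29.30 − 50.325 = -21.025.
Upper fence = Q3 + 1.5·IQR = 62.85 + 50.325 = 113.175.
117.2 lies above the upper fence.

yes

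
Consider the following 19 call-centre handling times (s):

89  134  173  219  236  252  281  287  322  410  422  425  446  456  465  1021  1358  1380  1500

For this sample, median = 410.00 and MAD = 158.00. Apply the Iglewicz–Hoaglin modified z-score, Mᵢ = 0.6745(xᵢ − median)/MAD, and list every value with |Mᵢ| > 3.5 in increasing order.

|Mᵢ| > 3.5 ⇔ |xᵢ − 410.00| > 3.5·158.00/0.6745 = 819.87.
So outliers lie outside [-409.87, 1229.87].
1358: M = 4.05 → outlier.
1380: M = 4.14 → outlier.
1500: M = 4.65 → outlier.

1358, 1380, 1500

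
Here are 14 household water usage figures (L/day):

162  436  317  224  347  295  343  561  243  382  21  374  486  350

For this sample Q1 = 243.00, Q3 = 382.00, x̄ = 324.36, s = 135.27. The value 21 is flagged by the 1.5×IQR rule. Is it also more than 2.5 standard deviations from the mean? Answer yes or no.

no

z = (21 − 324.36) / 135.27 = -2.24.
|z| = 2.24 ≤ 2.5.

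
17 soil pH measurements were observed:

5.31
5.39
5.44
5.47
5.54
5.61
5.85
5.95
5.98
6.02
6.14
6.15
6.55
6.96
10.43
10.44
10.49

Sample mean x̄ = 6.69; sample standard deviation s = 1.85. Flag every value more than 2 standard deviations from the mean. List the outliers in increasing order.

Cutoffs at x̄ ± 2s: 6.69 ± 2·1.85 = [2.99, 10.39].
10.43: z = 2.02, |z| > 2 → outlier.
10.44: z = 2.03, |z| > 2 → outlier.
10.49: z = 2.05, |z| > 2 → outlier.
Every other value lies within [2.99, 10.39].

10.43, 10.44, 10.49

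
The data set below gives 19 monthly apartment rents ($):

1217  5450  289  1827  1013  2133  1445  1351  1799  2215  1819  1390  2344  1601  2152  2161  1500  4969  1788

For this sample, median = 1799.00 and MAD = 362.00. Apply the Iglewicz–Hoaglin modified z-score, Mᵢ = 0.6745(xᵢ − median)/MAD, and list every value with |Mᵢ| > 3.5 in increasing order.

4969, 5450

|Mᵢ| > 3.5 ⇔ |xᵢ − 1799.00| > 3.5·362.00/0.6745 = 1878.43.
So outliers lie outside [-79.43, 3677.43].
4969: M = 5.91 → outlier.
5450: M = 6.80 → outlier.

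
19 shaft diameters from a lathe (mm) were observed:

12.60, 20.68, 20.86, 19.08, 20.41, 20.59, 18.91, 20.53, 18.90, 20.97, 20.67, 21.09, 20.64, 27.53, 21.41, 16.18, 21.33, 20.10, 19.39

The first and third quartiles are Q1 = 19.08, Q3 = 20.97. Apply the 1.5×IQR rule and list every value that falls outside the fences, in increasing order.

IQR = Q3 − Q1 = 20.97 − 19.08 = 1.89.
Lower fence = Q1 − 1.5·IQR = 19.08 − 2.835 = 16.245.
Upper fence = Q3 + 1.5·IQR = 20.97 + 2.835 = 23.805.
12.60 < 16.245 → outlier.
16.18 < 16.245 → outlier.
27.53 > 23.805 → outlier.
All remaining values lie within [16.245, 23.805].

12.60, 16.18, 27.53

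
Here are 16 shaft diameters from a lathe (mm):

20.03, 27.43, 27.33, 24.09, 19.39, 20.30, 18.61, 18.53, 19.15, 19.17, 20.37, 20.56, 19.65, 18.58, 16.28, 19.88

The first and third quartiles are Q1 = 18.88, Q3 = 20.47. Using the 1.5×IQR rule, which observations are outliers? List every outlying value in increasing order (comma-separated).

16.28, 24.09, 27.33, 27.43

IQR = Q3 − Q1 = 20.47 − 18.88 = 1.59.
Lower fence = Q1 − 1.5·IQR = 18.88 − 2.385 = 16.495.
Upper fence = Q3 + 1.5·IQR = 20.47 + 2.385 = 22.855.
16.28 < 16.495 → outlier.
24.09 > 22.855 → outlier.
27.33 > 22.855 → outlier.
27.43 > 22.855 → outlier.
All remaining values lie within [16.495, 22.855].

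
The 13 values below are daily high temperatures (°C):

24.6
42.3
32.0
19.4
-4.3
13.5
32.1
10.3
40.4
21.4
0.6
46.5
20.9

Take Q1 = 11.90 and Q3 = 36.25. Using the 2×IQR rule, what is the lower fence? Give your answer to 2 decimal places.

IQR = Q3 − Q1 = 36.25 − 11.90 = 24.35.
Lower fence = Q1 − 2·IQR = 11.90 − 48.70 = -36.80.
Upper fence = Q3 + 2·IQR = 36.25 + 48.70 = 84.95.

-36.80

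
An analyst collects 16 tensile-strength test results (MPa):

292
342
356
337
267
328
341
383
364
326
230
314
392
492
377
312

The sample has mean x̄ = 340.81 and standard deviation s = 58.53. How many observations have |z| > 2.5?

Cutoffs: x̄ ± 2.5s = [194.485, 487.135].
Outside the cutoffs: 492.

1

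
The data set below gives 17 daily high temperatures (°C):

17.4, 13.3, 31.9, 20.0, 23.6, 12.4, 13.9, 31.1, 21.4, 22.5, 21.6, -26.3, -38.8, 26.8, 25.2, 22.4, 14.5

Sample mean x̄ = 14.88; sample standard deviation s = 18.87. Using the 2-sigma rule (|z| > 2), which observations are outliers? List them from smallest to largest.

-38.8, -26.3

Cutoffs at x̄ ± 2s: 14.88 ± 2·18.87 = [-22.86, 52.62].
-38.8: z = -2.84, |z| > 2 → outlier.
-26.3: z = -2.18, |z| > 2 → outlier.
Every other value lies within [-22.86, 52.62].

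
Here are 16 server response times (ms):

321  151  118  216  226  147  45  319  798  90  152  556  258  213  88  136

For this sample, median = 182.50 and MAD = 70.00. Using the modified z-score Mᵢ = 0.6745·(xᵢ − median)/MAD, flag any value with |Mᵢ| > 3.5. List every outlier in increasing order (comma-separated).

556, 798

|Mᵢ| > 3.5 ⇔ |xᵢ − 182.50| > 3.5·70.00/0.6745 = 363.23.
So outliers lie outside [-180.73, 545.73].
556: M = 3.60 → outlier.
798: M = 5.93 → outlier.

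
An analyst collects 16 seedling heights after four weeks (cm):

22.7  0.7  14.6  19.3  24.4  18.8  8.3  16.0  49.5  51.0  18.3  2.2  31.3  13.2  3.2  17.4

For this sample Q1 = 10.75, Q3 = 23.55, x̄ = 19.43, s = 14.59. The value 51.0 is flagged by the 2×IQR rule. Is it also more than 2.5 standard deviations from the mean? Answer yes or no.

no

z = (51.0 − 19.43) / 14.59 = 2.16.
|z| = 2.16 ≤ 2.5.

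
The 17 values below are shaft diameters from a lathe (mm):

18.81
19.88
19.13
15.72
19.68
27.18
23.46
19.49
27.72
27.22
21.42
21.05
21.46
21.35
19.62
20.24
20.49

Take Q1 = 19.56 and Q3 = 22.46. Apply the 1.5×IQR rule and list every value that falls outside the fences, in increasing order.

IQR = Q3 − Q1 = 22.46 − 19.56 = 2.90.
Lower fence = Q1 − 1.5·IQR = 19.56 − 4.35 = 15.21.
Upper fence = Q3 + 1.5·IQR = 22.46 + 4.35 = 26.81.
27.18 > 26.81 → outlier.
27.22 > 26.81 → outlier.
27.72 > 26.81 → outlier.
All remaining values lie within [15.21, 26.81].

27.18, 27.22, 27.72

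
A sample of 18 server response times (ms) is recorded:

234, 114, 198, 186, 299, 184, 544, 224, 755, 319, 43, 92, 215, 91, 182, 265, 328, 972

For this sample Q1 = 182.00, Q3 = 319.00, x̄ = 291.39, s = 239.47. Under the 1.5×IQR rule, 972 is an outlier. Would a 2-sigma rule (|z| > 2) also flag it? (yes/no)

yes

z = (972 − 291.39) / 239.47 = 2.84.
|z| = 2.84 > 2.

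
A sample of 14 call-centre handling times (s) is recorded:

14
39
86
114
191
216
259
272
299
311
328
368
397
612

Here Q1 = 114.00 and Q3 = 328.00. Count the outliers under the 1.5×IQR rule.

IQR = 214.00; fences at 114.00 − 321.00 = -207.00 and 328.00 + 321.00 = 649.00.
Every value lies within the cutoffs.

0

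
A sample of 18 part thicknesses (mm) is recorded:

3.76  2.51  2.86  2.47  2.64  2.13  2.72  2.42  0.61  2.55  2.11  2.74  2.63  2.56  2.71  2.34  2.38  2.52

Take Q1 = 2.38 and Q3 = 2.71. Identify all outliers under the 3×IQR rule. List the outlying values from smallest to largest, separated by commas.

IQR = Q3 − Q1 = 2.71 − 2.38 = 0.33.
Lower fence = Q1 − 3·IQR = 2.38 − 0.99 = 1.39.
Upper fence = Q3 + 3·IQR = 2.71 + 0.99 = 3.70.
0.61 < 1.39 → outlier.
3.76 > 3.70 → outlier.
All remaining values lie within [1.39, 3.70].

0.61, 3.76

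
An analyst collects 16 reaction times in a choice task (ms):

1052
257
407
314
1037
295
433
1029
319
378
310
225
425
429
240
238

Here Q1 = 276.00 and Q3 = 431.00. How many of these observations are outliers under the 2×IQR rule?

IQR = 155.00; fences at 276.00 − 310.00 = -34.00 and 431.00 + 310.00 = 741.00.
Outside the cutoffs: 1029, 1037, 1052.

3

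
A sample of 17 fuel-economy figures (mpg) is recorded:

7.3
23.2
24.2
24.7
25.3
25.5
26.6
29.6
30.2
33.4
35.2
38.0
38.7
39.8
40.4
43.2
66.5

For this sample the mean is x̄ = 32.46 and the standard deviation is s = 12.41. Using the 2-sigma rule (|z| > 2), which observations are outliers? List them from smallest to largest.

Cutoffs at x̄ ± 2s: 32.46 ± 2·12.41 = [7.64, 57.28].
7.3: z = -2.03, |z| > 2 → outlier.
66.5: z = 2.74, |z| > 2 → outlier.
Every other value lies within [7.64, 57.28].

7.3, 66.5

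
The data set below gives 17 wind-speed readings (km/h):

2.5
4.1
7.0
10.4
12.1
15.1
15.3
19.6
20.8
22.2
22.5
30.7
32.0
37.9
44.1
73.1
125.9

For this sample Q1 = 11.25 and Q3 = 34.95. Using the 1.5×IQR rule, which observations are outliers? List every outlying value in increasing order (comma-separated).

IQR = Q3 − Q1 = 34.95 − 11.25 = 23.70.
Lower fence = Q1 − 1.5·IQR = 11.25 − 35.55 = -24.30.
Upper fence = Q3 + 1.5·IQR = 34.95 + 35.55 = 70.50.
73.1 > 70.50 → outlier.
125.9 > 70.50 → outlier.
All remaining values lie within [-24.30, 70.50].

73.1, 125.9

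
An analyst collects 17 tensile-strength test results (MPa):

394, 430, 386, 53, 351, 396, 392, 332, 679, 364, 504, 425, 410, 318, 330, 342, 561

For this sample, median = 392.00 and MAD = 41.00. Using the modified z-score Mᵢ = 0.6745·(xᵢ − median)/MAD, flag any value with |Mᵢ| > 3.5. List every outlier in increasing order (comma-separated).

|Mᵢ| > 3.5 ⇔ |xᵢ − 392.00| > 3.5·41.00/0.6745 = 212.75.
So outliers lie outside [179.25, 604.75].
53: M = -5.58 → outlier.
679: M = 4.72 → outlier.

53, 679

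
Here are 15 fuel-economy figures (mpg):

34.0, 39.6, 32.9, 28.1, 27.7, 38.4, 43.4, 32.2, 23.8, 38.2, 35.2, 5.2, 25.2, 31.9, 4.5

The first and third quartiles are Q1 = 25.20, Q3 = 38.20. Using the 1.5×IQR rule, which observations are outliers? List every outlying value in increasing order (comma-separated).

4.5, 5.2

IQR = Q3 − Q1 = 38.20 − 25.20 = 13.00.
Lower fence = Q1 − 1.5·IQR = 25.20 − 19.50 = 5.70.
Upper fence = Q3 + 1.5·IQR = 38.20 + 19.50 = 57.70.
4.5 < 5.70 → outlier.
5.2 < 5.70 → outlier.
All remaining values lie within [5.70, 57.70].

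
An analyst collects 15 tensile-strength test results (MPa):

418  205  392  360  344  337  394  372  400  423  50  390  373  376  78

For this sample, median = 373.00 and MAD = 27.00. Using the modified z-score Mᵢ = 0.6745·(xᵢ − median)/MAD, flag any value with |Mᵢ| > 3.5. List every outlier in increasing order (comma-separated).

50, 78, 205

|Mᵢ| > 3.5 ⇔ |xᵢ − 373.00| > 3.5·27.00/0.6745 = 140.10.
So outliers lie outside [232.90, 513.10].
50: M = -8.07 → outlier.
78: M = -7.37 → outlier.
205: M = -4.20 → outlier.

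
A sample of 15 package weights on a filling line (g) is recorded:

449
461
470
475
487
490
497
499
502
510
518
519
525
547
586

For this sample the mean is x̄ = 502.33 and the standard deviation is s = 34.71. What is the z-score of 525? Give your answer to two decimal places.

0.65

z = (525 − 502.33) / 34.71 = 0.65.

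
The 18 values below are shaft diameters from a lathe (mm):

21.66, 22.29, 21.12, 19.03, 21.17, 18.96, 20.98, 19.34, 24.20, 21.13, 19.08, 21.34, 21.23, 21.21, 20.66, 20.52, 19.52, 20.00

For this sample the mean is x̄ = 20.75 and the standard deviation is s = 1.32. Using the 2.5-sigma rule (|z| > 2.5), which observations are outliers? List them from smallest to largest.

Cutoffs at x̄ ± 2.5s: 20.75 ± 2.5·1.32 = [17.45, 24.05].
24.20: z = 2.61, |z| > 2.5 → outlier.
Every other value lies within [17.45, 24.05].

24.20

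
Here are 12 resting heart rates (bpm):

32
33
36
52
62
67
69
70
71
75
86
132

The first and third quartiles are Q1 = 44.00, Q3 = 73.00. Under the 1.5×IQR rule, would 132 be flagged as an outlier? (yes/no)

IQR = Q3 − Q1 = 73.00 − 44.00 = 29.00.
Lower fence = Q1 − 1.5·IQR = 44.00 − 43.50 = 0.50.
Upper fence = Q3 + 1.5·IQR = 73.00 + 43.50 = 116.50.
132 lies above the upper fence.

yes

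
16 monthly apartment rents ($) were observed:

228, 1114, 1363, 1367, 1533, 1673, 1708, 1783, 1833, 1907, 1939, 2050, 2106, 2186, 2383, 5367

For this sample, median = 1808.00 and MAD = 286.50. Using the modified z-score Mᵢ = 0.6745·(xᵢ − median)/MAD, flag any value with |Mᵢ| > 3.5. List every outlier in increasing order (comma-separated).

228, 5367

|Mᵢ| > 3.5 ⇔ |xᵢ − 1808.00| > 3.5·286.50/0.6745 = 1486.66.
So outliers lie outside [321.34, 3294.66].
228: M = -3.72 → outlier.
5367: M = 8.38 → outlier.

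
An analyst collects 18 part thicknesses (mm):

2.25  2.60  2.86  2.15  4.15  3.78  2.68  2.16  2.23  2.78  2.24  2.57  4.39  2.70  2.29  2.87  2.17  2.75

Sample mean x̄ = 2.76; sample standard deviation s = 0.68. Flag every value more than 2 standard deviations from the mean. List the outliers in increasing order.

4.15, 4.39

Cutoffs at x̄ ± 2s: 2.76 ± 2·0.68 = [1.40, 4.12].
4.15: z = 2.04, |z| > 2 → outlier.
4.39: z = 2.40, |z| > 2 → outlier.
Every other value lies within [1.40, 4.12].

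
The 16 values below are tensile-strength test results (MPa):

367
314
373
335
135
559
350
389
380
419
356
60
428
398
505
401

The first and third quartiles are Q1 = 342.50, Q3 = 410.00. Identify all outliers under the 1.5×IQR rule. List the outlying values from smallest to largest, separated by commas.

IQR = Q3 − Q1 = 410.00 − 342.50 = 67.50.
Lower fence = Q1 − 1.5·IQR = 342.50 − 101.25 = 241.25.
Upper fence = Q3 + 1.5·IQR = 410.00 + 101.25 = 511.25.
60 < 241.25 → outlier.
135 < 241.25 → outlier.
559 > 511.25 → outlier.
All remaining values lie within [241.25, 511.25].

60, 135, 559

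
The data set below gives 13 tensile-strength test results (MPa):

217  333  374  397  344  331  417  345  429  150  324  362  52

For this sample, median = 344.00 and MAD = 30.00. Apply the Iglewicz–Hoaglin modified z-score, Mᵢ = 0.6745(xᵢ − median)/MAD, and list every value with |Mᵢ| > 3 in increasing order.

|Mᵢ| > 3 ⇔ |xᵢ − 344.00| > 3·30.00/0.6745 = 133.43.
So outliers lie outside [210.57, 477.43].
52: M = -6.57 → outlier.
150: M = -4.36 → outlier.

52, 150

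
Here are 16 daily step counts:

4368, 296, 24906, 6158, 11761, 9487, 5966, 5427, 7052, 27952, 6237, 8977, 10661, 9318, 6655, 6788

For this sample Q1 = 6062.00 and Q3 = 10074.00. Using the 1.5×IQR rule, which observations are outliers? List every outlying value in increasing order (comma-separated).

24906, 27952

IQR = Q3 − Q1 = 10074.00 − 6062.00 = 4012.00.
Lower fence = Q1 − 1.5·IQR = 6062.00 − 6018.00 = 44.00.
Upper fence = Q3 + 1.5·IQR = 10074.00 + 6018.00 = 16092.00.
24906 > 16092.00 → outlier.
27952 > 16092.00 → outlier.
All remaining values lie within [44.00, 16092.00].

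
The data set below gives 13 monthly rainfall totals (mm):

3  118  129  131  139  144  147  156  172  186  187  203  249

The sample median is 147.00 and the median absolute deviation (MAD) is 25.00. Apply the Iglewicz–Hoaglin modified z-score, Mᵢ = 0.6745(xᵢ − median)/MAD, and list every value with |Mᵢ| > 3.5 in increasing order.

|Mᵢ| > 3.5 ⇔ |xᵢ − 147.00| > 3.5·25.00/0.6745 = 129.73.
So outliers lie outside [17.27, 276.73].
3: M = -3.89 → outlier.

3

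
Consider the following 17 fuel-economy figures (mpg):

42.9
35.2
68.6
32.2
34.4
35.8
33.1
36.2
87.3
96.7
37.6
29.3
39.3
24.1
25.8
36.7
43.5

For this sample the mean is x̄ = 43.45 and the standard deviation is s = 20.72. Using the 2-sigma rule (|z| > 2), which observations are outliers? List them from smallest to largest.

Cutoffs at x̄ ± 2s: 43.45 ± 2·20.72 = [2.01, 84.89].
87.3: z = 2.12, |z| > 2 → outlier.
96.7: z = 2.57, |z| > 2 → outlier.
Every other value lies within [2.01, 84.89].

87.3, 96.7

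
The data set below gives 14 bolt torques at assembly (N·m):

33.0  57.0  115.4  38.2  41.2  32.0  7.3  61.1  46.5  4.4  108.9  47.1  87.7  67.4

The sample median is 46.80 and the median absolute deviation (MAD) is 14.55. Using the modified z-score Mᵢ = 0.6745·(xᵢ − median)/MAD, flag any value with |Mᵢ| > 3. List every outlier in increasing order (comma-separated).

115.4

|Mᵢ| > 3 ⇔ |xᵢ − 46.80| > 3·14.55/0.6745 = 64.71.
So outliers lie outside [-17.91, 111.51].
115.4: M = 3.18 → outlier.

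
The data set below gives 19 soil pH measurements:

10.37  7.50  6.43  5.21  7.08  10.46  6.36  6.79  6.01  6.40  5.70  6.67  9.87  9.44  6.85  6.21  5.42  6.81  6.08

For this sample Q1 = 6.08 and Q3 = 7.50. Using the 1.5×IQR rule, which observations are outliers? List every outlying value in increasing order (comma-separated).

IQR = Q3 − Q1 = 7.50 − 6.08 = 1.42.
Lower fence = Q1 − 1.5·IQR = 6.08 − 2.13 = 3.95.
Upper fence = Q3 + 1.5·IQR = 7.50 + 2.13 = 9.63.
9.87 > 9.63 → outlier.
10.37 > 9.63 → outlier.
10.46 > 9.63 → outlier.
All remaining values lie within [3.95, 9.63].

9.87, 10.37, 10.46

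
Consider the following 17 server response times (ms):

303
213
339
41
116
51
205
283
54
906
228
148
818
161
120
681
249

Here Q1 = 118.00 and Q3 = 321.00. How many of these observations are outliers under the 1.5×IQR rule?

3

IQR = 203.00; fences at 118.00 − 304.50 = -186.50 and 321.00 + 304.50 = 625.50.
Outside the cutoffs: 681, 818, 906.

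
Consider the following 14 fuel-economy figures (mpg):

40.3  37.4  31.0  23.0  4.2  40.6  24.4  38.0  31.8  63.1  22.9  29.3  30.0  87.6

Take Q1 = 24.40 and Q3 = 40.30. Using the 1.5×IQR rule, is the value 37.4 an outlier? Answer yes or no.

no

IQR = Q3 − Q1 = 40.30 − 24.40 = 15.90.
Lower fence = Q1 − 1.5·IQR = 24.40 − 23.85 = 0.55.
Upper fence = Q3 + 1.5·IQR = 40.30 + 23.85 = 64.15.
37.4 lies within [0.55, 64.15].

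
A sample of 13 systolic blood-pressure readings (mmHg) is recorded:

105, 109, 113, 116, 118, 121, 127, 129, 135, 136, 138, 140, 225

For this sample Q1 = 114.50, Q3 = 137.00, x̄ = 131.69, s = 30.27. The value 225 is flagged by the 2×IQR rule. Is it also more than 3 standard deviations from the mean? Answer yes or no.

yes

z = (225 − 131.69) / 30.27 = 3.08.
|z| = 3.08 > 3.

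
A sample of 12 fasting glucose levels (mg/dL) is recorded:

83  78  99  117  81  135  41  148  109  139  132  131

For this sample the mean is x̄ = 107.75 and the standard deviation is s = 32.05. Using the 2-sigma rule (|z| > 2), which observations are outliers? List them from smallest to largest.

Cutoffs at x̄ ± 2s: 107.75 ± 2·32.05 = [43.65, 171.85].
41: z = -2.08, |z| > 2 → outlier.
Every other value lies within [43.65, 171.85].

41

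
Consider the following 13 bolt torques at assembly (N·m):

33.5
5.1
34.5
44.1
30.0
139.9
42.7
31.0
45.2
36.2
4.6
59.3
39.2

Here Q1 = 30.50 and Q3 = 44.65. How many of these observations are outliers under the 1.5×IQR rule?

IQR = 14.15; fences at 30.50 − 21.225 = 9.275 and 44.65 + 21.225 = 65.875.
Outside the cutoffs: 4.6, 5.1, 139.9.

3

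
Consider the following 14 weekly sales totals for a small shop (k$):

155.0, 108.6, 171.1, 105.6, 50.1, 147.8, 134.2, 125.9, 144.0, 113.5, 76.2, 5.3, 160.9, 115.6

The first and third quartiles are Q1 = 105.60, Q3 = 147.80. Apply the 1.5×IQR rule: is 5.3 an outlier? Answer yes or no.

yes

IQR = Q3 − Q1 = 147.80 − 105.60 = 42.20.
Lower fence = Q1 − 1.5·IQR = 105.60 − 63.30 = 42.30.
Upper fence = Q3 + 1.5·IQR = 147.80 + 63.30 = 211.10.
5.3 lies below the lower fence.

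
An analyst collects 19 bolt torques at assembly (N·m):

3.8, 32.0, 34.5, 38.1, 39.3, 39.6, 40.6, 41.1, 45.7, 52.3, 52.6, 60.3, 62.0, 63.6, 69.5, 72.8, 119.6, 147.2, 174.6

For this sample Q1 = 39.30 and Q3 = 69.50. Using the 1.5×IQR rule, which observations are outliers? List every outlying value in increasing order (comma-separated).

119.6, 147.2, 174.6

IQR = Q3 − Q1 = 69.50 − 39.30 = 30.20.
Lower fence = Q1 − 1.5·IQR = 39.30 − 45.30 = -6.00.
Upper fence = Q3 + 1.5·IQR = 69.50 + 45.30 = 114.80.
119.6 > 114.80 → outlier.
147.2 > 114.80 → outlier.
174.6 > 114.80 → outlier.
All remaining values lie within [-6.00, 114.80].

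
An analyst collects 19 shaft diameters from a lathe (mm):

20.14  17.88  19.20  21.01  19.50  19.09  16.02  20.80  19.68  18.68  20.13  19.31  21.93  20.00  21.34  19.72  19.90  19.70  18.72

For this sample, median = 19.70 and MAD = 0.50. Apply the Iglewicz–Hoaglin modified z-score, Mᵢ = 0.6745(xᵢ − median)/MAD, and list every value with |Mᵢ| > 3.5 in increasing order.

16.02

|Mᵢ| > 3.5 ⇔ |xᵢ − 19.70| > 3.5·0.50/0.6745 = 2.59.
So outliers lie outside [17.11, 22.29].
16.02: M = -4.96 → outlier.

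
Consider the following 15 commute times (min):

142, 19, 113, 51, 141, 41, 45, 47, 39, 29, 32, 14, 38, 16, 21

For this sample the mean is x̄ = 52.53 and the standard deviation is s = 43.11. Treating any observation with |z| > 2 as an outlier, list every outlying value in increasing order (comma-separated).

141, 142

Cutoffs at x̄ ± 2s: 52.53 ± 2·43.11 = [-33.69, 138.75].
141: z = 2.05, |z| > 2 → outlier.
142: z = 2.08, |z| > 2 → outlier.
Every other value lies within [-33.69, 138.75].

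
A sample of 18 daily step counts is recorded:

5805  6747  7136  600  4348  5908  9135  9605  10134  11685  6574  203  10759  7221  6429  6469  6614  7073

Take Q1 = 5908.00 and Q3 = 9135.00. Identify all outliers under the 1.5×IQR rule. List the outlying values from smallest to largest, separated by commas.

IQR = Q3 − Q1 = 9135.00 − 5908.00 = 3227.00.
Lower fence = Q1 − 1.5·IQR = 5908.00 − 4840.50 = 1067.50.
Upper fence = Q3 + 1.5·IQR = 9135.00 + 4840.50 = 13975.50.
203 < 1067.50 → outlier.
600 < 1067.50 → outlier.
All remaining values lie within [1067.50, 13975.50].

203, 600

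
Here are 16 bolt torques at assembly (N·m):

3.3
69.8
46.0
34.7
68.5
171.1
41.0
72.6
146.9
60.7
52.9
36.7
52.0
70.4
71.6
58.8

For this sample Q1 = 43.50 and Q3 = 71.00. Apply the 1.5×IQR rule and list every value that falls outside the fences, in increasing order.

IQR = Q3 − Q1 = 71.00 − 43.50 = 27.50.
Lower fence = Q1 − 1.5·IQR = 43.50 − 41.25 = 2.25.
Upper fence = Q3 + 1.5·IQR = 71.00 + 41.25 = 112.25.
146.9 > 112.25 → outlier.
171.1 > 112.25 → outlier.
All remaining values lie within [2.25, 112.25].

146.9, 171.1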